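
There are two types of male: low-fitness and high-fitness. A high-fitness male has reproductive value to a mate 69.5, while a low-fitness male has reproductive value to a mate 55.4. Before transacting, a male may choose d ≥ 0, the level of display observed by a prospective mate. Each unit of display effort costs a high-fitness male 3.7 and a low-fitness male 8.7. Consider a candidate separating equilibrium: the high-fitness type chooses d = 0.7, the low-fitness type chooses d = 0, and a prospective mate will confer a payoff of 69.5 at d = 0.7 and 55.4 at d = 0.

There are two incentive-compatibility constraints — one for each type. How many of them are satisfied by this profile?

1

High-fitness type: signal → 69.5 − 3.7 × 0.7 = 66.91; deviate to 0 → 55.4. IC holds (66.91 ≥ 55.4).
Low-fitness type: stay at 0 → 55.4; mimic → 69.5 − 8.7 × 0.7 = 63.41. IC fails (55.4 < 63.41).
1 of 2 constraints hold, so this profile is not an equilibrium.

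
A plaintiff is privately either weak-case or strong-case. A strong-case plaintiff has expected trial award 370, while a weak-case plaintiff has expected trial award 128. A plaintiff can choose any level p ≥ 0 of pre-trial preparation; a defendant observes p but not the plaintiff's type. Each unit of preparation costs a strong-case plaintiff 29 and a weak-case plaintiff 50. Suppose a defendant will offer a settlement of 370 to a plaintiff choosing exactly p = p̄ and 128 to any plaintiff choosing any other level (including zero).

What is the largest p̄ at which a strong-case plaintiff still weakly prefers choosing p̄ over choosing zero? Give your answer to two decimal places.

Choosing p̄ yields the strong-case type 370 − 29·p̄; choosing zero yields 128.
The strong-case type is indifferent at 370 − 29·p̄ = 128, i.e. p̄ = (370 − 128) / 29 ≈ 8.34.
For any p̄ above 8.34 the strong-case type would rather pool at zero, so separation collapses.

8.34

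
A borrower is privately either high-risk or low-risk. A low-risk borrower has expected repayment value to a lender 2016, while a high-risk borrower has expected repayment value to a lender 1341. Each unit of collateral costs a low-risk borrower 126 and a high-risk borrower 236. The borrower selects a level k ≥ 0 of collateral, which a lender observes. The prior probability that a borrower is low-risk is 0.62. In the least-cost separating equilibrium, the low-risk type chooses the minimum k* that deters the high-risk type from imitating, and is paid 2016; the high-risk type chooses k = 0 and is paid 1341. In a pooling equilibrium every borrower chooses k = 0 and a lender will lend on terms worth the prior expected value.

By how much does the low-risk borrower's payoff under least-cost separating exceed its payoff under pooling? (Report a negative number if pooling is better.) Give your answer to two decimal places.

Least-cost separating signal: k* solves 1341 = 2016 − 236·k*, so k* = (2016 − 1341)/236 ≈ 2.8602.
Low-risk type's separating payoff: 2016 − 126 × k* = 2016 − 126 × (2016 − 1341)/236 = 2016 − 85050/236 ≈ 1655.6186.
Pooling payoff: 0.62 × 2016 + 0.38 × 1341 = 1759.5.
Difference: 1655.6186 − 1759.5 = -103.8814, i.e. -103.88 to two decimal places.
The low-risk type would prefer the pooling outcome.

-103.88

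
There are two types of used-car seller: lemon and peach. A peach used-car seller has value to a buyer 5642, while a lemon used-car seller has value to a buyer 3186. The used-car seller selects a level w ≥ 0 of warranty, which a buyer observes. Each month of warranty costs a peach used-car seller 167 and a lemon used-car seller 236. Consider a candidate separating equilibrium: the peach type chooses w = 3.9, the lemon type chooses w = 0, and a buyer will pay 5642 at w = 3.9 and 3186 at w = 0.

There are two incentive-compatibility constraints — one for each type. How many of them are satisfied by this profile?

Peach type: signal → 5642 − 167 × 3.9 = 4990.7; deviate to 0 → 3186. IC holds (4990.7 ≥ 3186).
Lemon type: stay at 0 → 3186; mimic → 5642 − 236 × 3.9 = 4721.6. IC fails (3186 < 4721.6).
1 of 2 constraints hold, so this profile is not an equilibrium.

1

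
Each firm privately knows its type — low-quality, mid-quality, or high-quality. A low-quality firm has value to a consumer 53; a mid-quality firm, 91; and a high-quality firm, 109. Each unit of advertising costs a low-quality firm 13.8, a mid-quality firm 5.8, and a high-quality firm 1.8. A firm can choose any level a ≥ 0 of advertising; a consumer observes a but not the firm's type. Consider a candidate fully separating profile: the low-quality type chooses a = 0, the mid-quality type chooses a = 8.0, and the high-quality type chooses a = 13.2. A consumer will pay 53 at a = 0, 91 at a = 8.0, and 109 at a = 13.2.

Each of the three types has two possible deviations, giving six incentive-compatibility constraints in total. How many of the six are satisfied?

5

High-quality (own payoff 109 − 1.8×13.2 = 85.24): to a=0 gives 53 → no gain ✓; to a=8.0 gives 91 − 1.8×8.0 = 76.6 → no gain ✓.
Mid-quality (own payoff 91 − 5.8×8.0 = 44.6): to a=0 gives 53 → profitable ✗; to a=13.2 gives 109 − 5.8×13.2 = 32.44 → no gain ✓.
Low-quality (own payoff 53): to a=8.0 gives 91 − 13.8×8.0 = -19.4 → no gain ✓; to a=13.2 gives 109 − 13.8×13.2 = -73.16 → no gain ✓.
5 of the 6 constraints hold; not an equilibrium.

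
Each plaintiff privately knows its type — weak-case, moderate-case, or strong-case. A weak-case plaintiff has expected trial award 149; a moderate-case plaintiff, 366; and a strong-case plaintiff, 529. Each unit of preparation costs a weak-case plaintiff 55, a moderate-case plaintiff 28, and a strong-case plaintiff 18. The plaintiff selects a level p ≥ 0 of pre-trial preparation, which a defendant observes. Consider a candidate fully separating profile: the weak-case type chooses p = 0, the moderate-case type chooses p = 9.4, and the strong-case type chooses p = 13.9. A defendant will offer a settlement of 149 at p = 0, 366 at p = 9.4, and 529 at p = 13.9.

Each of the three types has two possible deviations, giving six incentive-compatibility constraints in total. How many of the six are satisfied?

Moderate-case (own payoff 366 − 28×9.4 = 102.8): to p=0 gives 149 → profitable ✗; to p=13.9 gives 529 − 28×13.9 = 139.8 → profitable ✗.
Weak-case (own payoff 149): to p=9.4 gives 366 − 55×9.4 = -151 → no gain ✓; to p=13.9 gives 529 − 55×13.9 = -235.5 → no gain ✓.
Strong-case (own payoff 529 − 18×13.9 = 278.8): to p=0 gives 149 → no gain ✓; to p=9.4 gives 366 − 18×9.4 = 196.8 → no gain ✓.
4 of the 6 constraints hold; not an equilibrium.

4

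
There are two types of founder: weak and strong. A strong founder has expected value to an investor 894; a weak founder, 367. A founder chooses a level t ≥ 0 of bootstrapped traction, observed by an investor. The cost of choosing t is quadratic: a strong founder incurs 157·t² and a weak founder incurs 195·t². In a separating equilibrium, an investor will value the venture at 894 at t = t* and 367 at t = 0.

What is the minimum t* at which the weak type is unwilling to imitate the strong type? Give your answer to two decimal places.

1.64

The weak type at t = 0 receives 367; imitating at t* yields 894 − 195·t*².
Indifference: 367 = 894 − 195·t*², so t*² = (894 − 367) / 195 ≈ 2.7026.
t* = √2.7026 ≈ 1.64.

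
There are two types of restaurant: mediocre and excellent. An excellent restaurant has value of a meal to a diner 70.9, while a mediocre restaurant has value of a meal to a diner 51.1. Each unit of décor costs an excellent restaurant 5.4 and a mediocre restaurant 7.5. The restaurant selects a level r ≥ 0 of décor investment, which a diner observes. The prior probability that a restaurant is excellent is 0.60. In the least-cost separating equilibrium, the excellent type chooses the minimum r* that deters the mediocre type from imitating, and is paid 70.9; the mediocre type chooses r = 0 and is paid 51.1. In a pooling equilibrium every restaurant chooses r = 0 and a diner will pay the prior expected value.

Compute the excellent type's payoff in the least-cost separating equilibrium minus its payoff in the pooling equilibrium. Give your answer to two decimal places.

Least-cost separating signal: r* solves 51.1 = 70.9 − 7.5·r*, so r* = (70.9 − 51.1)/7.5 = 2.64.
Excellent type's separating payoff: 70.9 − 5.4 × r* = 70.9 − 5.4 × (70.9 − 51.1)/7.5 = 70.9 − 106.92/7.5 = 56.644.
Pooling payoff: 0.60 × 70.9 + 0.40 × 51.1 = 62.98.
Difference: 56.644 − 62.98 = -6.336, i.e. -6.34 to two decimal places.
The excellent type would prefer the pooling outcome.

-6.34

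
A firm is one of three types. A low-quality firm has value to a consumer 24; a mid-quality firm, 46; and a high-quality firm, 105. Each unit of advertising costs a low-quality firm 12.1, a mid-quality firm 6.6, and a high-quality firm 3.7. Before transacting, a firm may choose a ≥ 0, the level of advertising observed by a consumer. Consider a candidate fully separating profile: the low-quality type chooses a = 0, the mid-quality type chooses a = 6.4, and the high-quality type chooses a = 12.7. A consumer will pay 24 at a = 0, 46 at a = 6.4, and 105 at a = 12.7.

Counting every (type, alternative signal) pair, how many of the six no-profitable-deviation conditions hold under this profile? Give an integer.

High-quality (own payoff 105 − 3.7×12.7 = 58.01): to a=0 gives 24 → no gain ✓; to a=6.4 gives 46 − 3.7×6.4 = 22.32 → no gain ✓.
Mid-quality (own payoff 46 − 6.6×6.4 = 3.76): to a=0 gives 24 → profitable ✗; to a=12.7 gives 105 − 6.6×12.7 = 21.18 → profitable ✗.
Low-quality (own payoff 24): to a=6.4 gives 46 − 12.1×6.4 = -31.44 → no gain ✓; to a=12.7 gives 105 − 12.1×12.7 = -48.67 → no gain ✓.
4 of the 6 constraints hold; not an equilibrium.

4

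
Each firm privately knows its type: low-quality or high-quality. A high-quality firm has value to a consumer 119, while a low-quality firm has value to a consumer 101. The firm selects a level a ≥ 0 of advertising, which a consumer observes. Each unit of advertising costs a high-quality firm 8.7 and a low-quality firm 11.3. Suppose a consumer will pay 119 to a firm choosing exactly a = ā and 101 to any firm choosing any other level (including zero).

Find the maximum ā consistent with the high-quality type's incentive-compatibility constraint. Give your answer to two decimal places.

Choosing ā yields the high-quality type 119 − 8.7·ā; choosing zero yields 101.
The high-quality type is indifferent at 119 − 8.7·ā = 101, i.e. ā = (119 − 101) / 8.7 ≈ 2.07.
For any ā above 2.07 the high-quality type would rather pool at zero, so separation collapses.

2.07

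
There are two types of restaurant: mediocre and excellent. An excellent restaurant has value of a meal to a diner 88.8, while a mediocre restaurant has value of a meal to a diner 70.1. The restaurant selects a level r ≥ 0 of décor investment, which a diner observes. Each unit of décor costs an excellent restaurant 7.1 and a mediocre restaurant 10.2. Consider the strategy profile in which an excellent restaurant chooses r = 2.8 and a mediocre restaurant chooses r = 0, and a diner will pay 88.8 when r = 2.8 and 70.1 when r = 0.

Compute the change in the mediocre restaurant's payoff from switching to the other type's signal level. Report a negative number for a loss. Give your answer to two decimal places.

Playing r = 0 the mediocre restaurant receives 70.1.
Deviating to r = 2.8 brings payment 88.8 at cost 10.2 × 2.8 = 28.56, netting 60.24.
Gain from deviating: 60.24 − 70.1 = -9.86.
The gain is negative, so the mediocre type's incentive-compatibility constraint is satisfied.

-9.86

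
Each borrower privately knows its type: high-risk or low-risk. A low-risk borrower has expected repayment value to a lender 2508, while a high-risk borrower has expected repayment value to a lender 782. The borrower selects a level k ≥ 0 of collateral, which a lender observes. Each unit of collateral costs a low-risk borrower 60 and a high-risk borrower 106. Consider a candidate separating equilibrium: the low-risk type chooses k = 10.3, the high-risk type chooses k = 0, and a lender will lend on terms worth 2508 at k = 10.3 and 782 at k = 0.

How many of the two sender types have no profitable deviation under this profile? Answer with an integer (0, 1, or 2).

Low-risk type: signal → 2508 − 60 × 10.3 = 1890; deviate to 0 → 782. IC holds (1890 ≥ 782).
High-risk type: stay at 0 → 782; mimic → 2508 − 106 × 10.3 = 1416.2. IC fails (782 < 1416.2).
1 of 2 constraints hold, so this profile is not an equilibrium.

1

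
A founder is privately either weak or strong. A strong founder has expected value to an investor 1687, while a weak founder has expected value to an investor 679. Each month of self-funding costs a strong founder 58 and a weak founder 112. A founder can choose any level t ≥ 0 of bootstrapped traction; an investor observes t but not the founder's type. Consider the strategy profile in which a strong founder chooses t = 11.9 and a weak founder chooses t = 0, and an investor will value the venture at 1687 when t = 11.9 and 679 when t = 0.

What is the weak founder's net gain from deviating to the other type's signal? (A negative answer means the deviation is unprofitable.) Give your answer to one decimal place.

Playing t = 0 the weak founder receives 679.
Deviating to t = 11.9 brings payment 1687 at cost 112 × 11.9 = 1332.8, netting 354.2.
Gain from deviating: 354.2 − 679 = -324.8.
The gain is negative, so the weak type's incentive-compatibility constraint is satisfied.

-324.8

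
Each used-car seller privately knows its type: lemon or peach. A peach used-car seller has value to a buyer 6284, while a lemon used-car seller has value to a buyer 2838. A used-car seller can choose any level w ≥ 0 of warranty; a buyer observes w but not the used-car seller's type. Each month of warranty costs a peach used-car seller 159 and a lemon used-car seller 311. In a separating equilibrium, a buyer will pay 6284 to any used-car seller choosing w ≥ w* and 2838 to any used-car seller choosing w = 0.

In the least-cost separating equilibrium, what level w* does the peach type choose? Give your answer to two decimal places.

11.08

A lemon used-car seller choosing w = 0 receives 2838.
Imitating at w* instead would pay 6284 at cost 311·w*, netting 6284 − 311·w*.
Indifference: 2838 = 6284 − 311·w*, so w* = (6284 − 2838) / 311 ≈ 11.08.
This is the lemon type's binding incentive-compatibility constraint; any w ≥ 11.08 sustains separation on that side.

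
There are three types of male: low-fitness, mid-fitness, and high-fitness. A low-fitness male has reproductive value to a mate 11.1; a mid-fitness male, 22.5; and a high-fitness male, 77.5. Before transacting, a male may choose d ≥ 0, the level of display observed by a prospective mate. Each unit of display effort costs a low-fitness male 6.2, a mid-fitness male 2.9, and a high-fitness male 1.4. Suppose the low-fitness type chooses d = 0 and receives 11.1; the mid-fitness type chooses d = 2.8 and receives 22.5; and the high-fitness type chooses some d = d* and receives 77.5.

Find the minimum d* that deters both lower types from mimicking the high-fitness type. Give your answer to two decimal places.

21.77

Low-fitness type (on-path payoff 11.1) won't mimic when 11.1 ≥ 77.5 − 6.2·d*, i.e. d* ≥ 10.71.
Mid-fitness type (on-path payoff 22.5 − 2.9×2.8 = 14.38) won't mimic when 14.38 ≥ 77.5 − 2.9·d*, i.e. d* ≥ 21.77.
Both must hold, so d* = max(10.71, 21.77) = 21.77. The mid-fitness type's constraint binds.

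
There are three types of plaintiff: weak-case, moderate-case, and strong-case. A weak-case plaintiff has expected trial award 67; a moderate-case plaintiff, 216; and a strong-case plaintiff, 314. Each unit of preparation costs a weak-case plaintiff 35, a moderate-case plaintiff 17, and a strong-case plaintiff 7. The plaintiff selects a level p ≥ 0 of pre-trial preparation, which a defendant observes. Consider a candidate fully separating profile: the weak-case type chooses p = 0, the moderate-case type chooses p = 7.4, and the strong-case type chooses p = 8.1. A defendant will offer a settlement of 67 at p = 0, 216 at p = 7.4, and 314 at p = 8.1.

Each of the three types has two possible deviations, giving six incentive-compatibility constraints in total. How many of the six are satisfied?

5

Strong-case (own payoff 314 − 7×8.1 = 257.3): to p=0 gives 67 → no gain ✓; to p=7.4 gives 216 − 7×7.4 = 164.2 → no gain ✓.
Moderate-case (own payoff 216 − 17×7.4 = 90.2): to p=0 gives 67 → no gain ✓; to p=8.1 gives 314 − 17×8.1 = 176.3 → profitable ✗.
Weak-case (own payoff 67): to p=7.4 gives 216 − 35×7.4 = -43 → no gain ✓; to p=8.1 gives 314 − 35×8.1 = 30.5 → no gain ✓.
5 of the 6 constraints hold; not an equilibrium.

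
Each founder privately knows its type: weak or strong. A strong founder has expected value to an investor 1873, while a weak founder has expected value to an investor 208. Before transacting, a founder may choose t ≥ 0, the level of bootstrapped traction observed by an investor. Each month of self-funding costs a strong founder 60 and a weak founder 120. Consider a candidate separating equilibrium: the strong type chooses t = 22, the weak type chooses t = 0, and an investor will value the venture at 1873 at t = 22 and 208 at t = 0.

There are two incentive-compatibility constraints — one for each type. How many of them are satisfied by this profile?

Strong type: signal → 1873 − 60 × 22 = 553; deviate to 0 → 208. IC holds (553 ≥ 208).
Weak type: stay at 0 → 208; mimic → 1873 − 120 × 22 = -767. IC holds (208 ≥ -767).
2 of 2 constraints hold, so this is a separating equilibrium.

2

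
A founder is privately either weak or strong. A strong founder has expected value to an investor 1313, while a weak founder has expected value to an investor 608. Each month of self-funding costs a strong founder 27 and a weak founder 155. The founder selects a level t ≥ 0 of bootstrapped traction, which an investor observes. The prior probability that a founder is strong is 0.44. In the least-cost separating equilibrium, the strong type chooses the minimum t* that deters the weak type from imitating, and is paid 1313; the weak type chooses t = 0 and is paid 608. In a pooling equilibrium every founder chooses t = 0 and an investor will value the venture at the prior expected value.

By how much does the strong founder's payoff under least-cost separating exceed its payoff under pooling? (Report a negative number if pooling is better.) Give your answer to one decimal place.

Least-cost separating signal: t* solves 608 = 1313 − 155·t*, so t* = (1313 − 608)/155 ≈ 4.5484.
Strong type's separating payoff: 1313 − 27 × t* = 1313 − 27 × (1313 − 608)/155 = 1313 − 19035/155 ≈ 1190.194.
Pooling payoff: 0.44 × 1313 + 0.56 × 608 = 918.2.
Difference: 1190.194 − 918.2 = 271.994, i.e. 272.0 to one decimal place.
The strong type prefers to separate.

272.0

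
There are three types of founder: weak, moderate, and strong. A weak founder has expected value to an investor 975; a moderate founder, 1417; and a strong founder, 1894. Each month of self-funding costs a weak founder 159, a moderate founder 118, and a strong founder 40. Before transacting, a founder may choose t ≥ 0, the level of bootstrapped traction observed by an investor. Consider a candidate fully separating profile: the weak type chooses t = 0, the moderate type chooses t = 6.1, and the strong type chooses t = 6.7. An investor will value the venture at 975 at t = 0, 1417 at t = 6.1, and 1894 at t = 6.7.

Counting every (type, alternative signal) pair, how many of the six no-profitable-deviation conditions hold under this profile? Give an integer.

4

Moderate (own payoff 1417 − 118×6.1 = 697.2): to t=0 gives 975 → profitable ✗; to t=6.7 gives 1894 − 118×6.7 = 1103.4 → profitable ✗.
Strong (own payoff 1894 − 40×6.7 = 1626): to t=0 gives 975 → no gain ✓; to t=6.1 gives 1417 − 40×6.1 = 1173 → no gain ✓.
Weak (own payoff 975): to t=6.1 gives 1417 − 159×6.1 = 447.1 → no gain ✓; to t=6.7 gives 1894 − 159×6.7 = 828.7 → no gain ✓.
4 of the 6 constraints hold; not an equilibrium.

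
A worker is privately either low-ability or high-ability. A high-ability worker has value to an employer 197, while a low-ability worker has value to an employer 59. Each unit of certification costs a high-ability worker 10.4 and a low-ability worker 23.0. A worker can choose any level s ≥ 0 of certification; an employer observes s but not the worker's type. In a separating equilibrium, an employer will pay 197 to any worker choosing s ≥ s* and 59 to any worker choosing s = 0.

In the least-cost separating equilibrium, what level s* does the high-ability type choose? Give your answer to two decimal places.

6.00

A low-ability worker choosing s = 0 receives 59.
Imitating at s* instead would pay 197 at cost 23.0·s*, netting 197 − 23.0·s*.
Indifference: 59 = 197 − 23.0·s*, so s* = (197 − 59) / 23.0 = 6.00.
This is the low-ability type's binding incentive-compatibility constraint; any s ≥ 6.00 sustains separation on that side.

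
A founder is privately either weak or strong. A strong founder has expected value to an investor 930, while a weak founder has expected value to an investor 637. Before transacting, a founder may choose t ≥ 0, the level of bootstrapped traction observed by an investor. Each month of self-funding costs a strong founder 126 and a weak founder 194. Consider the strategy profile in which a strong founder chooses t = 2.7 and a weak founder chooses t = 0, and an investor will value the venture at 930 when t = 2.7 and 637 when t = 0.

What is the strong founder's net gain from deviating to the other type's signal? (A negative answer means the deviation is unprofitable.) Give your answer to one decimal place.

Playing t = 2.7 the strong founder receives 930 − 126 × 2.7 = 589.8.
Deviating to t = 0 yields 637 instead.
Gain from deviating: 637 − 589.8 = 47.2.
The gain is positive, so the strong type's incentive-compatibility constraint is violated — this profile is not a separating equilibrium.

47.2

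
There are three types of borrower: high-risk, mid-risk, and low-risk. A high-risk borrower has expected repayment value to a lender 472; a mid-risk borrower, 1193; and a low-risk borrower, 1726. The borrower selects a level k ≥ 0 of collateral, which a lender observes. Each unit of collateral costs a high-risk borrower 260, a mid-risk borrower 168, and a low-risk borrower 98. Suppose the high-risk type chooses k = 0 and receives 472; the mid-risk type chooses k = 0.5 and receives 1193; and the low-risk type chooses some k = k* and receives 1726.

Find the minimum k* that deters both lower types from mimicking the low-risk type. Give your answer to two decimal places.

High-risk type (on-path payoff 472) won't mimic when 472 ≥ 1726 − 260·k*, i.e. k* ≥ 4.82.
Mid-risk type (on-path payoff 1193 − 168×0.5 = 1109) won't mimic when 1109 ≥ 1726 − 168·k*, i.e. k* ≥ 3.67.
Both must hold, so k* = max(4.82, 3.67) = 4.82. The high-risk type's constraint binds.

4.82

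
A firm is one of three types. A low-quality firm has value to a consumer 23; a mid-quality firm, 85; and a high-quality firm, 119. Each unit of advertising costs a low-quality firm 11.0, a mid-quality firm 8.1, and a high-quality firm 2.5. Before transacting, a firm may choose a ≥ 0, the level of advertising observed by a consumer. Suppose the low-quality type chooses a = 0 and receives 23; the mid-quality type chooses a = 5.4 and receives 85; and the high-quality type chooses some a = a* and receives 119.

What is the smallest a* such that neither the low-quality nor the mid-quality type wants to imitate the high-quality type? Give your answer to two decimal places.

9.60

Mid-quality type (on-path payoff 85 − 8.1×5.4 = 41.26) won't mimic when 41.26 ≥ 119 − 8.1·a*, i.e. a* ≥ 9.60.
Low-quality type (on-path payoff 23) won't mimic when 23 ≥ 119 − 11.0·a*, i.e. a* ≥ 8.73.
Both must hold, so a* = max(8.73, 9.60) = 9.60. The mid-quality type's constraint binds.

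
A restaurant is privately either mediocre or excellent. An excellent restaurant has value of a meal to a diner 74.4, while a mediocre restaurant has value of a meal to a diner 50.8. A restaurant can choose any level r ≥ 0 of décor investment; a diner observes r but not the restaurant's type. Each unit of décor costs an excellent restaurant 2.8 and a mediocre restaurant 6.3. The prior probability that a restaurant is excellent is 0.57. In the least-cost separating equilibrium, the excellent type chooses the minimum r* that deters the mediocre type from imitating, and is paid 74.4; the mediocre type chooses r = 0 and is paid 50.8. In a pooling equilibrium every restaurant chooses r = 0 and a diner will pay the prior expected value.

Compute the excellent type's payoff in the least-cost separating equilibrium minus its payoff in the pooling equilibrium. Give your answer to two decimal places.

Least-cost separating signal: r* solves 50.8 = 74.4 − 6.3·r*, so r* = (74.4 − 50.8)/6.3 ≈ 3.7460.
Excellent type's separating payoff: 74.4 − 2.8 × r* = 74.4 − 2.8 × (74.4 − 50.8)/6.3 = 74.4 − 66.08/6.3 ≈ 63.9111.
Pooling payoff: 0.57 × 74.4 + 0.43 × 50.8 = 64.252.
Difference: 63.9111 − 64.252 = -0.3409, i.e. -0.34 to two decimal places.
The excellent type would prefer the pooling outcome.

-0.34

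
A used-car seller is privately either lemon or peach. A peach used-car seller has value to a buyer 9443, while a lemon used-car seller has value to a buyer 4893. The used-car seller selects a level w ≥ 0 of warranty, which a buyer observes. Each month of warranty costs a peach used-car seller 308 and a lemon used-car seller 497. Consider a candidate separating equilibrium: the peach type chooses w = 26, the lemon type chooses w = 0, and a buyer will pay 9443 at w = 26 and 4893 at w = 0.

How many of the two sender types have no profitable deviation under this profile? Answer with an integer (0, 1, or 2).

1

Lemon type: stay at 0 → 4893; mimic → 9443 − 497 × 26 = -3479. IC holds (4893 ≥ -3479).
Peach type: signal → 9443 − 308 × 26 = 1435; deviate to 0 → 4893. IC fails (1435 < 4893).
1 of 2 constraints hold, so this profile is not an equilibrium.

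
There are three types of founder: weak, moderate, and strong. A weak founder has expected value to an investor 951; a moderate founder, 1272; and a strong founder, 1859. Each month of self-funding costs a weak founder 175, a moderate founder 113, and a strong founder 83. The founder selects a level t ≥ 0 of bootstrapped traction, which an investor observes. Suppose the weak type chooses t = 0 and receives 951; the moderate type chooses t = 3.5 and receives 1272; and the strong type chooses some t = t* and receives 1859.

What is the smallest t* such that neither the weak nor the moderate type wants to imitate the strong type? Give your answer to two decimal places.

8.69

Weak type (on-path payoff 951) won't mimic when 951 ≥ 1859 − 175·t*, i.e. t* ≥ 5.19.
Moderate type (on-path payoff 1272 − 113×3.5 = 876.5) won't mimic when 876.5 ≥ 1859 − 113·t*, i.e. t* ≥ 8.69.
Both must hold, so t* = max(5.19, 8.69) = 8.69. The moderate type's constraint binds.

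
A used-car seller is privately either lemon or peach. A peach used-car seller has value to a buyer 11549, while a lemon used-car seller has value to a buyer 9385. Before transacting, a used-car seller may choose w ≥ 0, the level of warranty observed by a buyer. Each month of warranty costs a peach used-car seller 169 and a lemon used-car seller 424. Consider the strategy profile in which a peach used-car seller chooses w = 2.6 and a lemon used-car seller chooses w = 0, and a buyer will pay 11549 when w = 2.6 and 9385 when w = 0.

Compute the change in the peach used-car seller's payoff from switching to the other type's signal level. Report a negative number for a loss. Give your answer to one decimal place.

-1724.6

Playing w = 2.6 the peach used-car seller receives 11549 − 169 × 2.6 = 11109.6.
Deviating to w = 0 yields 9385 instead.
Gain from deviating: 9385 − 11109.6 = -1724.6.
The gain is negative, so the peach type's incentive-compatibility constraint is satisfied.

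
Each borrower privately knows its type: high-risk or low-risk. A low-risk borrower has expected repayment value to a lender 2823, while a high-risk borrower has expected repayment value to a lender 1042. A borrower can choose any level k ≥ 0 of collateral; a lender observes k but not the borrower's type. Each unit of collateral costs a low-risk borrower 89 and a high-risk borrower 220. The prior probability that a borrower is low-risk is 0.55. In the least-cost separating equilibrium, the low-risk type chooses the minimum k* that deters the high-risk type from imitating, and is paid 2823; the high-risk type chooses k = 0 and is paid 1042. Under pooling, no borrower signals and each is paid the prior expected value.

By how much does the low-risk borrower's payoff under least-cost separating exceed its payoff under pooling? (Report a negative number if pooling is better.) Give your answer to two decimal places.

Least-cost separating signal: k* solves 1042 = 2823 − 220·k*, so k* = (2823 − 1042)/220 ≈ 8.0955.
Low-risk type's separating payoff: 2823 − 89 × k* = 2823 − 89 × (2823 − 1042)/220 = 2823 − 158509/220 ≈ 2102.5045.
Pooling payoff: 0.55 × 2823 + 0.45 × 1042 = 2021.55.
Difference: 2102.5045 − 2021.55 = 80.9545, i.e. 80.95 to two decimal places.
The low-risk type prefers to separate.

80.95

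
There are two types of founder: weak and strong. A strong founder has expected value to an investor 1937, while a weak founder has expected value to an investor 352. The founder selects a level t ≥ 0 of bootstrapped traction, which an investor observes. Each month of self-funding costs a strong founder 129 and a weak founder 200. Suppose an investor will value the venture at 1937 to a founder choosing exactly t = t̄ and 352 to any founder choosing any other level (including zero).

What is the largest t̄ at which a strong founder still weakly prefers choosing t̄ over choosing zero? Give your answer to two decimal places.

12.29

Choosing t̄ yields the strong type 1937 − 129·t̄; choosing zero yields 352.
The strong type is indifferent at 1937 − 129·t̄ = 352, i.e. t̄ = (1937 − 352) / 129 ≈ 12.29.
For any t̄ above 12.29 the strong type would rather pool at zero, so separation collapses.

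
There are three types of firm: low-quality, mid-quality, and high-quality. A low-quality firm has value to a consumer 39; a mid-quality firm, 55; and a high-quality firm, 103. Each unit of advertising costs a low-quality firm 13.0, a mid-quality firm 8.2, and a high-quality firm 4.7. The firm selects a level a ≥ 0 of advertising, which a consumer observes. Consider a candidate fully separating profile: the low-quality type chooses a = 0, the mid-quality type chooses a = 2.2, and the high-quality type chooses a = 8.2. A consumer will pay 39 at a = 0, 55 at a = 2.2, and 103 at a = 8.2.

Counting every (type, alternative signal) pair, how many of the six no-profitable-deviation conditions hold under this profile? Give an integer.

5

Low-quality (own payoff 39): to a=2.2 gives 55 − 13.0×2.2 = 26.4 → no gain ✓; to a=8.2 gives 103 − 13.0×8.2 = -3.6 → no gain ✓.
High-quality (own payoff 103 − 4.7×8.2 = 64.46): to a=0 gives 39 → no gain ✓; to a=2.2 gives 55 − 4.7×2.2 = 44.66 → no gain ✓.
Mid-quality (own payoff 55 − 8.2×2.2 = 36.96): to a=0 gives 39 → profitable ✗; to a=8.2 gives 103 − 8.2×8.2 = 35.76 → no gain ✓.
5 of the 6 constraints hold; not an equilibrium.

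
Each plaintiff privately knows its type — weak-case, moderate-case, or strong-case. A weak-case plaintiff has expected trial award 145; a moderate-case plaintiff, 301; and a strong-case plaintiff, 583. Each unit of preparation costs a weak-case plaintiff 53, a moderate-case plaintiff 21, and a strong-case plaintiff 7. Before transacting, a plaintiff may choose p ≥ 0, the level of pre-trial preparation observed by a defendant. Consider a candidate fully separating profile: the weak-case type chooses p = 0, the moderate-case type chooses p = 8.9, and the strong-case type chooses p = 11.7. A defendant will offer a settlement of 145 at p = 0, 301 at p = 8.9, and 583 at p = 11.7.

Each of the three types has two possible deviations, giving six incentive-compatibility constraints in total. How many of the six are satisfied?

4

Moderate-case (own payoff 301 − 21×8.9 = 114.1): to p=0 gives 145 → profitable ✗; to p=11.7 gives 583 − 21×11.7 = 337.3 → profitable ✗.
Strong-case (own payoff 583 − 7×11.7 = 501.1): to p=0 gives 145 → no gain ✓; to p=8.9 gives 301 − 7×8.9 = 238.7 → no gain ✓.
Weak-case (own payoff 145): to p=8.9 gives 301 − 53×8.9 = -170.7 → no gain ✓; to p=11.7 gives 583 − 53×11.7 = -37.1 → no gain ✓.
4 of the 6 constraints hold; not an equilibrium.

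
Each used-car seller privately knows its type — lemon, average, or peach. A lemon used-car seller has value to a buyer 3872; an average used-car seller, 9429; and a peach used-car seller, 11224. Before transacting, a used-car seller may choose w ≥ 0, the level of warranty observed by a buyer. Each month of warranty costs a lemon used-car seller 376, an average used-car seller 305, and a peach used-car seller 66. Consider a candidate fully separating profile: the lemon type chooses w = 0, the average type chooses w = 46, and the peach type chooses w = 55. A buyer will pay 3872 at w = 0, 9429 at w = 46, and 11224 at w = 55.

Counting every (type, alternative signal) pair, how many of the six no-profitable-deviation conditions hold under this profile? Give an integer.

Lemon (own payoff 3872): to w=46 gives 9429 − 376×46 = -7867 → no gain ✓; to w=55 gives 11224 − 376×55 = -9456 → no gain ✓.
Average (own payoff 9429 − 305×46 = -4601): to w=0 gives 3872 → profitable ✗; to w=55 gives 11224 − 305×55 = -5551 → no gain ✓.
Peach (own payoff 11224 − 66×55 = 7594): to w=0 gives 3872 → no gain ✓; to w=46 gives 9429 − 66×46 = 6393 → no gain ✓.
5 of the 6 constraints hold; not an equilibrium.

5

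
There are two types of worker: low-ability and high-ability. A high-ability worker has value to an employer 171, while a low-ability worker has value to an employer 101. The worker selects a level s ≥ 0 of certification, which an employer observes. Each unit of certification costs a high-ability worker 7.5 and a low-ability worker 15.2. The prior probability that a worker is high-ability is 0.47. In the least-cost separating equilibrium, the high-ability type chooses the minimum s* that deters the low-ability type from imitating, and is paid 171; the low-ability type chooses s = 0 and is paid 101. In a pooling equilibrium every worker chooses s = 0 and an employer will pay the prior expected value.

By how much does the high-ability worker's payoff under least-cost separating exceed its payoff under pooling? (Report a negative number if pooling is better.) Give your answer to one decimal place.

Least-cost separating signal: s* solves 101 = 171 − 15.2·s*, so s* = (171 − 101)/15.2 ≈ 4.6053.
High-ability type's separating payoff: 171 − 7.5 × s* = 171 − 7.5 × (171 − 101)/15.2 = 171 − 525/15.2 ≈ 136.461.
Pooling payoff: 0.47 × 171 + 0.53 × 101 = 133.9.
Difference: 136.461 − 133.9 = 2.561, i.e. 2.6 to one decimal place.
The high-ability type prefers to separate.

2.6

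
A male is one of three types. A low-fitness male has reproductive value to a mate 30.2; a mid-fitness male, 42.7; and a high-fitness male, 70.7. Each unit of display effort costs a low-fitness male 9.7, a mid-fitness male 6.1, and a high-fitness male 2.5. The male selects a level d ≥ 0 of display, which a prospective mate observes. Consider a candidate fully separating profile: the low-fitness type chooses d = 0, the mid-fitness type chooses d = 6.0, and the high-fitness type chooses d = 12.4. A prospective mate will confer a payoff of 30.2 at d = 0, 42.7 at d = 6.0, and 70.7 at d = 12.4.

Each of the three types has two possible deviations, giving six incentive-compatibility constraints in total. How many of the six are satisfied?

5

Mid-fitness (own payoff 42.7 − 6.1×6.0 = 6.1): to d=0 gives 30.2 → profitable ✗; to d=12.4 gives 70.7 − 6.1×12.4 = -4.94 → no gain ✓.
Low-fitness (own payoff 30.2): to d=6.0 gives 42.7 − 9.7×6.0 = -15.5 → no gain ✓; to d=12.4 gives 70.7 − 9.7×12.4 = -49.58 → no gain ✓.
High-fitness (own payoff 70.7 − 2.5×12.4 = 39.7): to d=0 gives 30.2 → no gain ✓; to d=6.0 gives 42.7 − 2.5×6.0 = 27.7 → no gain ✓.
5 of the 6 constraints hold; not an equilibrium.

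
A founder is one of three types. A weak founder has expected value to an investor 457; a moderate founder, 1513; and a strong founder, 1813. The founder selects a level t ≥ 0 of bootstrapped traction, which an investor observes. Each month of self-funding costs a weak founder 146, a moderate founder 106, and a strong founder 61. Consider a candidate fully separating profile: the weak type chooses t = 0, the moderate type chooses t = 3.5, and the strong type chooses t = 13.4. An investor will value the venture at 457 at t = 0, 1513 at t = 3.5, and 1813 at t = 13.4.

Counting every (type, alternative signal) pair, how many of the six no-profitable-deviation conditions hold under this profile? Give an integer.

4

Strong (own payoff 1813 − 61×13.4 = 995.6): to t=0 gives 457 → no gain ✓; to t=3.5 gives 1513 − 61×3.5 = 1299.5 → profitable ✗.
Weak (own payoff 457): to t=3.5 gives 1513 − 146×3.5 = 1002 → profitable ✗; to t=13.4 gives 1813 − 146×13.4 = -143.4 → no gain ✓.
Moderate (own payoff 1513 − 106×3.5 = 1142): to t=0 gives 457 → no gain ✓; to t=13.4 gives 1813 − 106×13.4 = 392.6 → no gain ✓.
4 of the 6 constraints hold; not an equilibrium.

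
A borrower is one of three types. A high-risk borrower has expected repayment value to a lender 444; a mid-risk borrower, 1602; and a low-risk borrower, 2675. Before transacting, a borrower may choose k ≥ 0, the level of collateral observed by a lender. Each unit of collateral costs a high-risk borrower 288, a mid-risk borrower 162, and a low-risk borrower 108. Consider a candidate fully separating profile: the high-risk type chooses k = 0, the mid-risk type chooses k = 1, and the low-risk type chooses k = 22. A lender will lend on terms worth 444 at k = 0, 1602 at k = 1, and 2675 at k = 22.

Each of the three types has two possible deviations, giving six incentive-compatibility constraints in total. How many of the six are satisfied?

Low-risk (own payoff 2675 − 108×22 = 299): to k=0 gives 444 → profitable ✗; to k=1 gives 1602 − 108×1 = 1494 → profitable ✗.
Mid-risk (own payoff 1602 − 162×1 = 1440): to k=0 gives 444 → no gain ✓; to k=22 gives 2675 − 162×22 = -889 → no gain ✓.
High-risk (own payoff 444): to k=1 gives 1602 − 288×1 = 1314 → profitable ✗; to k=22 gives 2675 − 288×22 = -3661 → no gain ✓.
3 of the 6 constraints hold; not an equilibrium.

3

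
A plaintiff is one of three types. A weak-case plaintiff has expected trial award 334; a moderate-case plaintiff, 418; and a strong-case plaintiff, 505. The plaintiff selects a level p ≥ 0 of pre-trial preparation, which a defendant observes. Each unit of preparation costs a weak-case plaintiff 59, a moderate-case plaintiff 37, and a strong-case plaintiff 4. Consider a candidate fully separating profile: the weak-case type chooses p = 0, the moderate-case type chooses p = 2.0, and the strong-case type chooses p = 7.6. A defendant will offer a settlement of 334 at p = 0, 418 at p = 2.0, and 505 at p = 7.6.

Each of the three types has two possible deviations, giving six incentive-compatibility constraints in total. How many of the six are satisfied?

Moderate-case (own payoff 418 − 37×2.0 = 344): to p=0 gives 334 → no gain ✓; to p=7.6 gives 505 − 37×7.6 = 223.8 → no gain ✓.
Weak-case (own payoff 334): to p=2.0 gives 418 − 59×2.0 = 300 → no gain ✓; to p=7.6 gives 505 − 59×7.6 = 56.6 → no gain ✓.
Strong-case (own payoff 505 − 4×7.6 = 474.6): to p=0 gives 334 → no gain ✓; to p=2.0 gives 418 − 4×2.0 = 410 → no gain ✓.
6 of the 6 constraints hold; this profile is a separating equilibrium.

6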